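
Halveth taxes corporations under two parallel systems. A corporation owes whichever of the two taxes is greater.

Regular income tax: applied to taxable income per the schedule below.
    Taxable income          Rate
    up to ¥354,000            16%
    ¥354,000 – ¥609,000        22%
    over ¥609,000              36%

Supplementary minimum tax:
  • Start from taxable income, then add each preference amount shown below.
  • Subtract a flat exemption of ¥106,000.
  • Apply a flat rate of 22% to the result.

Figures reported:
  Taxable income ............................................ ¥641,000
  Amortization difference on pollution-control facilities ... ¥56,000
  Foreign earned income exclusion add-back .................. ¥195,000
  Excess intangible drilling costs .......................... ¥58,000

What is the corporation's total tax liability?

Regular income tax:
  ¥354,000 × 16% = ¥56,640
  ¥255,000 × 22% = ¥56,100
  ¥32,000 × 36% = ¥11,520
  → ¥124,260

Supplementary minimum tax:
  Adjusted income: ¥641,000 + ¥56,000 + ¥195,000 + ¥58,000 = ¥950,000
  Less exemption ¥106,000 → base ¥844,000
  ¥844,000 × 22% = ¥185,680

¥185,680 > ¥124,260, so the supplementary minimum tax is the binding amount.

¥185,680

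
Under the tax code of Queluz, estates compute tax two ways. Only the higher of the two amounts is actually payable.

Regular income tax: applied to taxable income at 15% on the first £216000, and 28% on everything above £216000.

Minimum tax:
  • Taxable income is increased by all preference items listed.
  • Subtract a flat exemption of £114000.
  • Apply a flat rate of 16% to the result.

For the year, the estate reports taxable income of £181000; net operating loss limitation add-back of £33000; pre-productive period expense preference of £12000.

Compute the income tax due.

Regular income tax:
  £181000 × 15% = £27150

Minimum tax:
  Adjusted income: £181000 + £33000 + £12000 = £226000
  Less exemption £114000 → base £112000
  £112000 × 16% = £17920

£27150 > £17920, so the regular income tax governs.

£27150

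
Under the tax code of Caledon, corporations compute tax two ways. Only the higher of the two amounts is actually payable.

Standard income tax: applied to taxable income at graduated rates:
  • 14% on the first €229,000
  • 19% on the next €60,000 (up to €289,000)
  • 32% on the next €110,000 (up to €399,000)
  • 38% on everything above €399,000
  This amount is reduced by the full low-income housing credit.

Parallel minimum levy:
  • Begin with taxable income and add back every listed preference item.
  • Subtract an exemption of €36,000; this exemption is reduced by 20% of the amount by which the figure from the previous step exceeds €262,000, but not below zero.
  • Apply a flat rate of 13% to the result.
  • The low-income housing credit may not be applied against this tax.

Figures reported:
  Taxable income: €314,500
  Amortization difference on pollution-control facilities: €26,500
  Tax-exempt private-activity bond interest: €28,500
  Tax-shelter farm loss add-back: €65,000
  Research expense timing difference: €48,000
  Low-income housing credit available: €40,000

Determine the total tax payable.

€62,725

Parallel minimum levy:
  Adjusted income: €314,500 + €26,500 + €28,500 + €65,000 + €48,000 = €482,500
  Exemption: 20% × (€482,500 − €262,000) = €44,100 ≥ €36,000, so the exemption is fully phased out
  Base: €482,500 − €0 = €482,500
  €482,500 × 13% = €62,725

Standard income tax:
  €229,000 × 14% = €32,060
  €60,000 × 19% = €11,400
  €25,500 × 32% = €8,160
  → €51,620
  Less low-income housing credit €40,000 → €11,620

€62,725 > €11,620, so the parallel minimum levy is the binding amount.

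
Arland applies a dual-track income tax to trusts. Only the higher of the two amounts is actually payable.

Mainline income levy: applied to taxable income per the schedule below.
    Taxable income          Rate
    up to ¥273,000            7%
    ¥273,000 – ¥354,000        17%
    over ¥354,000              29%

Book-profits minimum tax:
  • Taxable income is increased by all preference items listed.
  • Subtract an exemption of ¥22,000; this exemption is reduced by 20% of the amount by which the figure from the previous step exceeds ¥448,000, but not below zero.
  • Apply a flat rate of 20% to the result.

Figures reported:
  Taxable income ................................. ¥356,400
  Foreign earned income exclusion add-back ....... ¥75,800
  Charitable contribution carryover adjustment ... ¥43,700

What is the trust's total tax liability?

¥91,896

Book-profits minimum tax:
  Adjusted income: ¥356,400 + ¥75,800 + ¥43,700 = ¥475,900
  Exemption: ¥22,000 − 20% × (¥475,900 − ¥448,000) = ¥22,000 − ¥5,580 = ¥16,420
  Base: ¥475,900 − ¥16,420 = ¥459,480
  ¥459,480 × 20% = ¥91,896

Mainline income levy:
  ¥273,000 × 7% = ¥19,110
  ¥81,000 × 17% = ¥13,770
  ¥2,400 × 29% = ¥696
  → ¥33,576

¥91,896 > ¥33,576, so the book-profits minimum tax is the binding amount.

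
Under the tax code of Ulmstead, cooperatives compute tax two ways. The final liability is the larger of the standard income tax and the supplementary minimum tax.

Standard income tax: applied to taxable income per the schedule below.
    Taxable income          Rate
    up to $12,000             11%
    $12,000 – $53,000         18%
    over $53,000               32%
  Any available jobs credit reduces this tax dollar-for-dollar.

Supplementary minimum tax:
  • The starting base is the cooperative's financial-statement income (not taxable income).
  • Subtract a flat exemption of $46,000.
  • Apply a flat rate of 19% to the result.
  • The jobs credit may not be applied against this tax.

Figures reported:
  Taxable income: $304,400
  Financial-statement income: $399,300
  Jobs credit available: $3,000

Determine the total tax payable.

Standard income tax:
  $12,000 × 11% = $1,320
  $41,000 × 18% = $7,380
  $251,400 × 32% = $80,448
  → $89,148
  Less jobs credit $3,000 → $86,148

Supplementary minimum tax:
  Base (financial-statement income): $399,300
  Less exemption $46,000 → base $353,300
  $353,300 × 19% = $67,127

$86,148 > $67,127, so the standard income tax governs.

$86,148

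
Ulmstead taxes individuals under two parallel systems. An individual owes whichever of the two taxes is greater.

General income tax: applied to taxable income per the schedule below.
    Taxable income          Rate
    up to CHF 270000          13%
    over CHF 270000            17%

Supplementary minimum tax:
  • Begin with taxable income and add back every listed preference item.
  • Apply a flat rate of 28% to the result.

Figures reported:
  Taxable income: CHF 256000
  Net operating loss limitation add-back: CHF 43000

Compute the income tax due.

CHF 83720

General income tax:
  CHF 256000 × 13% = CHF 33280

Supplementary minimum tax:
  Adjusted income: CHF 256000 + CHF 43000 = CHF 299000
  CHF 299000 × 28% = CHF 83720

CHF 83720 > CHF 33280, so the supplementary minimum tax is the binding amount.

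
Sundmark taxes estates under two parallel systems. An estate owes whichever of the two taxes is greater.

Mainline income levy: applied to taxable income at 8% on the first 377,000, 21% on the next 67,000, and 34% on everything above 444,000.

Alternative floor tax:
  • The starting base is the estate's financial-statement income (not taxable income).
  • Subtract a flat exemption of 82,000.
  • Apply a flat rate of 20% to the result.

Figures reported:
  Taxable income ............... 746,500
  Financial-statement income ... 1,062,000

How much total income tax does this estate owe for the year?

Alternative floor tax:
  Base (financial-statement income): 1,062,000
  Less exemption 82,000 → base 980,000
  980,000 × 20% = 196,000

Mainline income levy:
  377,000 × 8% = 30,160
  67,000 × 21% = 14,070
  302,500 × 34% = 102,850
  → 147,080

196,000 > 147,080, so the alternative floor tax is the binding amount.

196,000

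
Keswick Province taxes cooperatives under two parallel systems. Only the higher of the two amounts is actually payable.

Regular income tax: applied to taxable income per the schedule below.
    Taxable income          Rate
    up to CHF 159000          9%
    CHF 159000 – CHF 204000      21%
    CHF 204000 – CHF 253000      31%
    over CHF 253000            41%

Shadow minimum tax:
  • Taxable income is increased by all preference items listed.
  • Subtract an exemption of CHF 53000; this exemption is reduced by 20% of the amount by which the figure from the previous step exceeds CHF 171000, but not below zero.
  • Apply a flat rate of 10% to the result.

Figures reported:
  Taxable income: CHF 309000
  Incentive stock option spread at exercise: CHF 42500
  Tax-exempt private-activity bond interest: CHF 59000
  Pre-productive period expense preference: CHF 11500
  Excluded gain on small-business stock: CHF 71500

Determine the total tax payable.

CHF 61910

Regular income tax:
  CHF 159000 × 9% = CHF 14310
  CHF 45000 × 21% = CHF 9450
  CHF 49000 × 31% = CHF 15190
  CHF 56000 × 41% = CHF 22960
  → CHF 61910

Shadow minimum tax:
  Adjusted income: CHF 309000 + CHF 42500 + CHF 59000 + CHF 11500 + CHF 71500 = CHF 493500
  Exemption: 20% × (CHF 493500 − CHF 171000) = CHF 64500 ≥ CHF 53000, so the exemption is fully phased out
  Base: CHF 493500 − CHF 0 = CHF 493500
  CHF 493500 × 10% = CHF 49350

CHF 61910 > CHF 49350, so the regular income tax governs.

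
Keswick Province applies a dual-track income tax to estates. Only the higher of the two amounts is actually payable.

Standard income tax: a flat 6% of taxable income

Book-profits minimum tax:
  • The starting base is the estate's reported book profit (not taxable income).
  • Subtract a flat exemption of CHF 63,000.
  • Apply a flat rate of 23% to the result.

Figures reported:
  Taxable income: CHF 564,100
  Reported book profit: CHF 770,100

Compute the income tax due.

CHF 162,633

Standard income tax:
  CHF 564,100 × 6% = CHF 33,846

Book-profits minimum tax:
  Base (reported book profit): CHF 770,100
  Less exemption CHF 63,000 → base CHF 707,100
  CHF 707,100 × 23% = CHF 162,633

CHF 162,633 > CHF 33,846, so the book-profits minimum tax is the binding amount.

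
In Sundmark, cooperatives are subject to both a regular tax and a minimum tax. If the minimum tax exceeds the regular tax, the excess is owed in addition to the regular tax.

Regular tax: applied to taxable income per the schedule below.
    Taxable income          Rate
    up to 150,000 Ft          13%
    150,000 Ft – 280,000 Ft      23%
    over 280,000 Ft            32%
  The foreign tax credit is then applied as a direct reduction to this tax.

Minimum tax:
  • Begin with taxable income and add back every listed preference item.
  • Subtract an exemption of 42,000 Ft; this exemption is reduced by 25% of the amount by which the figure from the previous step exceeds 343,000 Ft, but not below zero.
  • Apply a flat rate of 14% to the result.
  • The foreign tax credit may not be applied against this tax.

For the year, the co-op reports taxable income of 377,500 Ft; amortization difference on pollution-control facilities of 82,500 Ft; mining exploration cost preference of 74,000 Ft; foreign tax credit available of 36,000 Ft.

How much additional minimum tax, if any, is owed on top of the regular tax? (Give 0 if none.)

30,160 Ft

Regular tax:
  150,000 Ft × 13% = 19,500 Ft
  130,000 Ft × 23% = 29,900 Ft
  97,500 Ft × 32% = 31,200 Ft
  → 80,600 Ft
  Less foreign tax credit 36,000 Ft → 44,600 Ft

Minimum tax:
  Adjusted income: 377,500 Ft + 82,500 Ft + 74,000 Ft = 534,000 Ft
  Exemption: 25% × (534,000 Ft − 343,000 Ft) = 47,750 Ft ≥ 42,000 Ft, so the exemption is fully phased out
  Base: 534,000 Ft − 0 Ft = 534,000 Ft
  534,000 Ft × 14% = 74,760 Ft

Excess of minimum tax over regular tax: 74,760 Ft − 44,600 Ft = 30,160 Ft.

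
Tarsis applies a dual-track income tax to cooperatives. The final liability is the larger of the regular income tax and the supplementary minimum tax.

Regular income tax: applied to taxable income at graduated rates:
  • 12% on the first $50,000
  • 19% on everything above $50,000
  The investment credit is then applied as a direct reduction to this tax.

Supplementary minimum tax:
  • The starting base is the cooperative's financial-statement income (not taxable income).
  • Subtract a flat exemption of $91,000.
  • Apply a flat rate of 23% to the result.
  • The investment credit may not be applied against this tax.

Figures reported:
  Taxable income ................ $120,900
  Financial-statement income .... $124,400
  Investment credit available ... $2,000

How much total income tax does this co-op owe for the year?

Supplementary minimum tax:
  Base (financial-statement income): $124,400
  Less exemption $91,000 → base $33,400
  $33,400 × 23% = $7,682

Regular income tax:
  $50,000 × 12% = $6,000
  $70,900 × 19% = $13,471
  → $19,471
  Less investment credit $2,000 → $17,471

$17,471 > $7,682, so the regular income tax governs.

$17,471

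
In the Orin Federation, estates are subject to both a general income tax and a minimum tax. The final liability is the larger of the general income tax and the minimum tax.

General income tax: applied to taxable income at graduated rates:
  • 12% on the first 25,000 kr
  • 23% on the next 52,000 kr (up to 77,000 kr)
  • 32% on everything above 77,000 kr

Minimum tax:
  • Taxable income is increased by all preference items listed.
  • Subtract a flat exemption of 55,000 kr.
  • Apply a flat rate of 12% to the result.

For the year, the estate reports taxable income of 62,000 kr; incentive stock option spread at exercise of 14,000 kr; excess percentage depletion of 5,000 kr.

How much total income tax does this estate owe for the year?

General income tax:
  25,000 kr × 12% = 3,000 kr
  37,000 kr × 23% = 8,510 kr
  → 11,510 kr

Minimum tax:
  Adjusted income: 62,000 kr + 14,000 kr + 5,000 kr = 81,000 kr
  Less exemption 55,000 kr → base 26,000 kr
  26,000 kr × 12% = 3,120 kr

11,510 kr > 3,120 kr, so the general income tax governs.

11,510 kr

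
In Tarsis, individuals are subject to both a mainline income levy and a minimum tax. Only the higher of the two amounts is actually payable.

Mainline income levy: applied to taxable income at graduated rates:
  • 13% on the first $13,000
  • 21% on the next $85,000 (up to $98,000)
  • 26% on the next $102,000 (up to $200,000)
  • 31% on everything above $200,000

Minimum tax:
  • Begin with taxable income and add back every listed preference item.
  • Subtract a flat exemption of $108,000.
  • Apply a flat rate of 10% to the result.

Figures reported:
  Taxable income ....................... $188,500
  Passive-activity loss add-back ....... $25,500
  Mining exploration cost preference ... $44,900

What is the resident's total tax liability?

$43,070

Mainline income levy:
  $13,000 × 13% = $1,690
  $85,000 × 21% = $17,850
  $90,500 × 26% = $23,530
  → $43,070

Minimum tax:
  Adjusted income: $188,500 + $25,500 + $44,900 = $258,900
  Less exemption $108,000 → base $150,900
  $150,900 × 10% = $15,090

$43,070 > $15,090, so the mainline income levy governs.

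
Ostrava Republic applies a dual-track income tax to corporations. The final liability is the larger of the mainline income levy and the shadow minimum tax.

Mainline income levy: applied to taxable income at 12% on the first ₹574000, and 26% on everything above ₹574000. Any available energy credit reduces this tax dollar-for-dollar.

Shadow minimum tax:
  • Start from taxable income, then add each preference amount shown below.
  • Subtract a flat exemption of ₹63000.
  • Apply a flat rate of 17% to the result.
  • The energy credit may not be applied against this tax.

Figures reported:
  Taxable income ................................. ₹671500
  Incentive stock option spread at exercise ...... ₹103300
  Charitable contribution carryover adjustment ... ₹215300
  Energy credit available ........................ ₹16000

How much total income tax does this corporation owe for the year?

₹157607

Shadow minimum tax:
  Adjusted income: ₹671500 + ₹103300 + ₹215300 = ₹990100
  Less exemption ₹63000 → base ₹927100
  ₹927100 × 17% = ₹157607

Mainline income levy:
  ₹574000 × 12% = ₹68880
  ₹97500 × 26% = ₹25350
  → ₹94230
  Less energy credit ₹16000 → ₹78230

₹157607 > ₹78230, so the shadow minimum tax is the binding amount.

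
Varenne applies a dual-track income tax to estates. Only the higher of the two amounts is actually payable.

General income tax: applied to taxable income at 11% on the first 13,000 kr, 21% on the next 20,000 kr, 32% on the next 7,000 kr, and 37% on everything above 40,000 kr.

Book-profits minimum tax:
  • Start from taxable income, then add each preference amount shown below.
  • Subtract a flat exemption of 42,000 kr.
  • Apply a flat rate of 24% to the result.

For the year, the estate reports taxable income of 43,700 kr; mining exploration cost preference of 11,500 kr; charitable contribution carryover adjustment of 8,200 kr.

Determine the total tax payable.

9,239 kr

General income tax:
  13,000 kr × 11% = 1,430 kr
  20,000 kr × 21% = 4,200 kr
  7,000 kr × 32% = 2,240 kr
  3,700 kr × 37% = 1,369 kr
  → 9,239 kr

Book-profits minimum tax:
  Adjusted income: 43,700 kr + 11,500 kr + 8,200 kr = 63,400 kr
  Less exemption 42,000 kr → base 21,400 kr
  21,400 kr × 24% = 5,136 kr

9,239 kr > 5,136 kr, so the general income tax governs.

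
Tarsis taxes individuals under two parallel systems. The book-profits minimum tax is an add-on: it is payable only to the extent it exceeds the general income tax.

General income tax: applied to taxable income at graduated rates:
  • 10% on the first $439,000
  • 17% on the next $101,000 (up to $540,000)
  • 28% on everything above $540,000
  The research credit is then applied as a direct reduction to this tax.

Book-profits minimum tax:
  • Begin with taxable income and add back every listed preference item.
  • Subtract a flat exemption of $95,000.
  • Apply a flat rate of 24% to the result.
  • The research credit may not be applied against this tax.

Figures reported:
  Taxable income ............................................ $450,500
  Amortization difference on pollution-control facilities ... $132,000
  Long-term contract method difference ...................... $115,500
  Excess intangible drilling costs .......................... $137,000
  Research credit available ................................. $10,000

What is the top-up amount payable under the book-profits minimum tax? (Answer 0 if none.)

$141,745

Book-profits minimum tax:
  Adjusted income: $450,500 + $132,000 + $115,500 + $137,000 = $835,000
  Less exemption $95,000 → base $740,000
  $740,000 × 24% = $177,600

General income tax:
  $439,000 × 10% = $43,900
  $11,500 × 17% = $1,955
  → $45,855
  Less research credit $10,000 → $35,855

Excess of book-profits minimum tax over general income tax: $177,600 − $35,855 = $141,745.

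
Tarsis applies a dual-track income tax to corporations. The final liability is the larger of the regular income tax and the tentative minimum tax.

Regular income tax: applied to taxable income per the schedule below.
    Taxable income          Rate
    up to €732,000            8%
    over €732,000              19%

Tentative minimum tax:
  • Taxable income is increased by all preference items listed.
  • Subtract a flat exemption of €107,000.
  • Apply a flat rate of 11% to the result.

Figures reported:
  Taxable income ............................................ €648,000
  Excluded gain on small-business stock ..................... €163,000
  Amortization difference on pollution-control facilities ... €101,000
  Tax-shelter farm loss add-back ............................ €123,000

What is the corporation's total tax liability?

Regular income tax:
  €648,000 × 8% = €51,840

Tentative minimum tax:
  Adjusted income: €648,000 + €163,000 + €101,000 + €123,000 = €1,035,000
  Less exemption €107,000 → base €928,000
  €928,000 × 11% = €102,080

€102,080 > €51,840, so the tentative minimum tax is the binding amount.

€102,080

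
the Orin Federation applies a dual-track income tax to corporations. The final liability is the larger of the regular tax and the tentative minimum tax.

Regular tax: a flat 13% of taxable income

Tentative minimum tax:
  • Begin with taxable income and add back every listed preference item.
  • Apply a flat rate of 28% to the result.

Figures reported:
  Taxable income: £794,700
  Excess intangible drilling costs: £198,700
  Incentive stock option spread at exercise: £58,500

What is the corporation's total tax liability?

Tentative minimum tax:
  Adjusted income: £794,700 + £198,700 + £58,500 = £1,051,900
  £1,051,900 × 28% = £294,532

Regular tax:
  £794,700 × 13% = £103,311

£294,532 > £103,311, so the tentative minimum tax is the binding amount.

£294,532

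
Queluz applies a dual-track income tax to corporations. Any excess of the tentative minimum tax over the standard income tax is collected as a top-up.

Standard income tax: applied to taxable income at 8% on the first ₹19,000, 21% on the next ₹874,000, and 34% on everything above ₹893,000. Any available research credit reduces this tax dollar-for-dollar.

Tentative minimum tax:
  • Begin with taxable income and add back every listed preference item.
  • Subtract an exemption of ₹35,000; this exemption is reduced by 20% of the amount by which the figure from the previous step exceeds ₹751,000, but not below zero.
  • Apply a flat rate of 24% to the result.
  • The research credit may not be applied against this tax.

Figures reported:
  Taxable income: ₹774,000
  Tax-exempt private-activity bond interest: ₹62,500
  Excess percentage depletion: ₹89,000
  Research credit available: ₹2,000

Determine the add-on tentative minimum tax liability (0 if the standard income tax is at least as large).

₹64,026

Standard income tax:
  ₹19,000 × 8% = ₹1,520
  ₹755,000 × 21% = ₹158,550
  → ₹160,070
  Less research credit ₹2,000 → ₹158,070

Tentative minimum tax:
  Adjusted income: ₹774,000 + ₹62,500 + ₹89,000 = ₹925,500
  Exemption: ₹35,000 − 20% × (₹925,500 − ₹751,000) = ₹35,000 − ₹34,900 = ₹100
  Base: ₹925,500 − ₹100 = ₹925,400
  ₹925,400 × 24% = ₹222,096

Excess of tentative minimum tax over standard income tax: ₹222,096 − ₹158,070 = ₹64,026.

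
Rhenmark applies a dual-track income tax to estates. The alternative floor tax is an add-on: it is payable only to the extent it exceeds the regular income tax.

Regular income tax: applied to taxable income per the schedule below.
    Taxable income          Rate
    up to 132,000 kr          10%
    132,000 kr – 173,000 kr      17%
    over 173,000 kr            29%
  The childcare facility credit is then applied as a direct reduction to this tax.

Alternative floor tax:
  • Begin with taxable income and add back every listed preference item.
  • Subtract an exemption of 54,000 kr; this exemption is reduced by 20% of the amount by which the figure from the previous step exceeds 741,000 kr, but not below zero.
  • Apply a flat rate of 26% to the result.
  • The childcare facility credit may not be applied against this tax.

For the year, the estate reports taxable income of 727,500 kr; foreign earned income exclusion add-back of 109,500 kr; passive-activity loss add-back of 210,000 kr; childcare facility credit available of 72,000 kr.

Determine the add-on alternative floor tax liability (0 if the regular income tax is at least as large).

163,245 kr

Regular income tax:
  132,000 kr × 10% = 13,200 kr
  41,000 kr × 17% = 6,970 kr
  554,500 kr × 29% = 160,805 kr
  → 180,975 kr
  Less childcare facility credit 72,000 kr → 108,975 kr

Alternative floor tax:
  Adjusted income: 727,500 kr + 109,500 kr + 210,000 kr = 1,047,000 kr
  Exemption: 20% × (1,047,000 kr − 741,000 kr) = 61,200 kr ≥ 54,000 kr, so the exemption is fully phased out
  Base: 1,047,000 kr − 0 kr = 1,047,000 kr
  1,047,000 kr × 26% = 272,220 kr

Excess of alternative floor tax over regular income tax: 272,220 kr − 108,975 kr = 163,245 kr.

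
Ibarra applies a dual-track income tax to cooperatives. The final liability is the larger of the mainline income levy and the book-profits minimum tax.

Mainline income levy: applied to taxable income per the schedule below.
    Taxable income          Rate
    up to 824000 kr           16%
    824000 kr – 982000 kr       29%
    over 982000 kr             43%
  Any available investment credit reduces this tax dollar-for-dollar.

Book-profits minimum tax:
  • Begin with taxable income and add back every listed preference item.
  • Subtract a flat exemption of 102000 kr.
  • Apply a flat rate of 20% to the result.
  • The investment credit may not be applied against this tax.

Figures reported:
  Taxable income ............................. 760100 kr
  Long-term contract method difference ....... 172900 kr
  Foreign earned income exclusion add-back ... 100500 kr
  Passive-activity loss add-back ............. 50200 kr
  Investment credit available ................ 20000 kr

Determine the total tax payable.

196340 kr

Mainline income levy:
  760100 kr × 16% = 121616 kr
  Less investment credit 20000 kr → 101616 kr

Book-profits minimum tax:
  Adjusted income: 760100 kr + 172900 kr + 100500 kr + 50200 kr = 1083700 kr
  Less exemption 102000 kr → base 981700 kr
  981700 kr × 20% = 196340 kr

196340 kr > 101616 kr, so the book-profits minimum tax is the binding amount.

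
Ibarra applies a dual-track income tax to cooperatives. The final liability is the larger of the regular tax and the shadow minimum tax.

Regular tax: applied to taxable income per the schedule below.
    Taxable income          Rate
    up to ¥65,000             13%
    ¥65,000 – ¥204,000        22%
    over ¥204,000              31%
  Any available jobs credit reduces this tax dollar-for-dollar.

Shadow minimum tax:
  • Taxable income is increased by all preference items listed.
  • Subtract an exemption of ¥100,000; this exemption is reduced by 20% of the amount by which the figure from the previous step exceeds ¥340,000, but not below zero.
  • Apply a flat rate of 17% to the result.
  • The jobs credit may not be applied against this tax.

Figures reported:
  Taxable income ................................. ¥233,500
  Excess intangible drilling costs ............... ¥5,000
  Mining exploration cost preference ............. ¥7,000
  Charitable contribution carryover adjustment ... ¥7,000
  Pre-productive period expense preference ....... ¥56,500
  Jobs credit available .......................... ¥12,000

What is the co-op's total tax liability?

¥36,175

Shadow minimum tax:
  Adjusted income: ¥233,500 + ¥5,000 + ¥7,000 + ¥7,000 + ¥56,500 = ¥309,000
  Exemption: ¥309,000 ≤ ¥340,000, so full ¥100,000 applies
  Base: ¥309,000 − ¥100,000 = ¥209,000
  ¥209,000 × 17% = ¥35,530

Regular tax:
  ¥65,000 × 13% = ¥8,450
  ¥139,000 × 22% = ¥30,580
  ¥29,500 × 31% = ¥9,145
  → ¥48,175
  Less jobs credit ¥12,000 → ¥36,175

¥36,175 > ¥35,530, so the regular tax governs.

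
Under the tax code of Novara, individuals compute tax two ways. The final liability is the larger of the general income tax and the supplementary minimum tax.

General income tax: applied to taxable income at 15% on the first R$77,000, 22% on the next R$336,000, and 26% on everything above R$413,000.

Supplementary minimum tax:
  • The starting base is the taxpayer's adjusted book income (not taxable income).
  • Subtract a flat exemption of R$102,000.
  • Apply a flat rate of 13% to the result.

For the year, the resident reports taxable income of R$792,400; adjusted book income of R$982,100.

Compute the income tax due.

R$184,114

General income tax:
  R$77,000 × 15% = R$11,550
  R$336,000 × 22% = R$73,920
  R$379,400 × 26% = R$98,644
  → R$184,114

Supplementary minimum tax:
  Base (adjusted book income): R$982,100
  Less exemption R$102,000 → base R$880,100
  R$880,100 × 13% = R$114,413

R$184,114 > R$114,413, so the general income tax governs.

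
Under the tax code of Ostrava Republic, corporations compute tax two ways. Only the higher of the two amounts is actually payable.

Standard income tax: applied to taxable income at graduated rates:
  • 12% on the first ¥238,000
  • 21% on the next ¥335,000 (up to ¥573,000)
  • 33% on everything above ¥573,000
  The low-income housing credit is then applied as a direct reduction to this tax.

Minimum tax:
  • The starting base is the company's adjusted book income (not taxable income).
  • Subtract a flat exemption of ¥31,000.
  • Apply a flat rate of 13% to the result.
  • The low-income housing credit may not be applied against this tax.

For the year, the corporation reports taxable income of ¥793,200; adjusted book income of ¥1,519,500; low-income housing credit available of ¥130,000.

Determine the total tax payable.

¥193,505

Minimum tax:
  Base (adjusted book income): ¥1,519,500
  Less exemption ¥31,000 → base ¥1,488,500
  ¥1,488,500 × 13% = ¥193,505

Standard income tax:
  ¥238,000 × 12% = ¥28,560
  ¥335,000 × 21% = ¥70,350
  ¥220,200 × 33% = ¥72,666
  → ¥171,576
  Less low-income housing credit ¥130,000 → ¥41,576

¥193,505 > ¥41,576, so the minimum tax is the binding amount.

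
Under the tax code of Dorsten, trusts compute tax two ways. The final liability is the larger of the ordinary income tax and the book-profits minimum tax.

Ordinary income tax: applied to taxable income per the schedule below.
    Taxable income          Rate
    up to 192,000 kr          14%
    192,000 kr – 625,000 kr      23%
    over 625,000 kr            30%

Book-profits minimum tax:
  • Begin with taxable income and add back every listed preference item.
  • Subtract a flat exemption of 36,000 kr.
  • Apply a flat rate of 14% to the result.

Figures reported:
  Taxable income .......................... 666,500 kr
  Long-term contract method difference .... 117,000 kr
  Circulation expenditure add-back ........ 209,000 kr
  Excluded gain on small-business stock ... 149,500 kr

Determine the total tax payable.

154,840 kr

Ordinary income tax:
  192,000 kr × 14% = 26,880 kr
  433,000 kr × 23% = 99,590 kr
  41,500 kr × 30% = 12,450 kr
  → 138,920 kr

Book-profits minimum tax:
  Adjusted income: 666,500 kr + 117,000 kr + 209,000 kr + 149,500 kr = 1,142,000 kr
  Less exemption 36,000 kr → base 1,106,000 kr
  1,106,000 kr × 14% = 154,840 kr

154,840 kr > 138,920 kr, so the book-profits minimum tax is the binding amount.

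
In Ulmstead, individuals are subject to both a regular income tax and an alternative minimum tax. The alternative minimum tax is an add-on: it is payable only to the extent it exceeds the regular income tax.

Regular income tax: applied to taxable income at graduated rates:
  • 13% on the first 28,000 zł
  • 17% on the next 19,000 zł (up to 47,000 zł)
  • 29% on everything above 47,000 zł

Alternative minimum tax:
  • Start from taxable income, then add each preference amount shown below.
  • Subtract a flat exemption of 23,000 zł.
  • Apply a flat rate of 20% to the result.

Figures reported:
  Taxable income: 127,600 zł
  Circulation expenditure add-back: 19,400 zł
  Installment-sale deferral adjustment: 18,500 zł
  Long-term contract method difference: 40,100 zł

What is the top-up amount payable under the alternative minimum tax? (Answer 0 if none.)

6,276 zł

Alternative minimum tax:
  Adjusted income: 127,600 zł + 19,400 zł + 18,500 zł + 40,100 zł = 205,600 zł
  Less exemption 23,000 zł → base 182,600 zł
  182,600 zł × 20% = 36,520 zł

Regular income tax:
  28,000 zł × 13% = 3,640 zł
  19,000 zł × 17% = 3,230 zł
  80,600 zł × 29% = 23,374 zł
  → 30,244 zł

Excess of alternative minimum tax over regular income tax: 36,520 zł − 30,244 zł = 6,276 zł.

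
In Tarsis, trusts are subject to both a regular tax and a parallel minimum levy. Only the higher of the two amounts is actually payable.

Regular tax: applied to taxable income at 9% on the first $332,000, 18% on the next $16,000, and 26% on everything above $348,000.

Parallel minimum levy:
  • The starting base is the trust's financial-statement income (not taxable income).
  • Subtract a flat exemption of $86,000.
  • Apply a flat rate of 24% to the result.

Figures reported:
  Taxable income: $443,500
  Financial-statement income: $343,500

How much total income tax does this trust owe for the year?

Regular tax:
  $332,000 × 9% = $29,880
  $16,000 × 18% = $2,880
  $95,500 × 26% = $24,830
  → $57,590

Parallel minimum levy:
  Base (financial-statement income): $343,500
  Less exemption $86,000 → base $257,500
  $257,500 × 24% = $61,800

$61,800 > $57,590, so the parallel minimum levy is the binding amount.

$61,800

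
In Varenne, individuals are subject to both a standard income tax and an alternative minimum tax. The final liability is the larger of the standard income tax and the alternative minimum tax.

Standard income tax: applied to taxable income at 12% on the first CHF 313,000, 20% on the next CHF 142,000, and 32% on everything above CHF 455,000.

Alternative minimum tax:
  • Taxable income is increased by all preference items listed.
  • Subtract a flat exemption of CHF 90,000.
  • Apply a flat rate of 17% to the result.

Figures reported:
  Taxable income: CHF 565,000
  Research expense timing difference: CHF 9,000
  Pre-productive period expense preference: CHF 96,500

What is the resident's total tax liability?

Alternative minimum tax:
  Adjusted income: CHF 565,000 + CHF 9,000 + CHF 96,500 = CHF 670,500
  Less exemption CHF 90,000 → base CHF 580,500
  CHF 580,500 × 17% = CHF 98,685

Standard income tax:
  CHF 313,000 × 12% = CHF 37,560
  CHF 142,000 × 20% = CHF 28,400
  CHF 110,000 × 32% = CHF 35,200
  → CHF 101,160

CHF 101,160 > CHF 98,685, so the standard income tax governs.

CHF 101,160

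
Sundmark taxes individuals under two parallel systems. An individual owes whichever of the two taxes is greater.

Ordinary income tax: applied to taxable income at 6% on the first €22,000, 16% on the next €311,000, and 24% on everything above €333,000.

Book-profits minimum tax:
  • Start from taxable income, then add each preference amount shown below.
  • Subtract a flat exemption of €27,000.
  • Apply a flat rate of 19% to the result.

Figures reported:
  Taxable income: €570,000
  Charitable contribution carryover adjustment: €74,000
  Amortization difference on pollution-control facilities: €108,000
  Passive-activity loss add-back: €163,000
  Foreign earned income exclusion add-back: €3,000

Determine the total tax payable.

€169,290

Book-profits minimum tax:
  Adjusted income: €570,000 + €74,000 + €108,000 + €163,000 + €3,000 = €918,000
  Less exemption €27,000 → base €891,000
  €891,000 × 19% = €169,290

Ordinary income tax:
  €22,000 × 6% = €1,320
  €311,000 × 16% = €49,760
  €237,000 × 24% = €56,880
  → €107,960

€169,290 > €107,960, so the book-profits minimum tax is the binding amount.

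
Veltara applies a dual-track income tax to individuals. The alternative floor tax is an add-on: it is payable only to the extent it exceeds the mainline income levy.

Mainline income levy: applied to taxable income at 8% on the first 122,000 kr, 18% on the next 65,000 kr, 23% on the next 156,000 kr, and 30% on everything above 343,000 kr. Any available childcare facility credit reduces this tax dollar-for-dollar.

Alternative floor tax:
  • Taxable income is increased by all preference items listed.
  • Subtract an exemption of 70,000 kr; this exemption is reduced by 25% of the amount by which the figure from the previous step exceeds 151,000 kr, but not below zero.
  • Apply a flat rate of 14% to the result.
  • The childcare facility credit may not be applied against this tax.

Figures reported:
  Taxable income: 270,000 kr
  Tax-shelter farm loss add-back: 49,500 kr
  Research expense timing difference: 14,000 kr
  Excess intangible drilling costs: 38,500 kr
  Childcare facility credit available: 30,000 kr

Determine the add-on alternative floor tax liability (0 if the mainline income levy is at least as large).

Alternative floor tax:
  Adjusted income: 270,000 kr + 49,500 kr + 14,000 kr + 38,500 kr = 372,000 kr
  Exemption: 70,000 kr − 25% × (372,000 kr − 151,000 kr) = 70,000 kr − 55,250 kr = 14,750 kr
  Base: 372,000 kr − 14,750 kr = 357,250 kr
  357,250 kr × 14% = 50,015 kr

Mainline income levy:
  122,000 kr × 8% = 9,760 kr
  65,000 kr × 18% = 11,700 kr
  83,000 kr × 23% = 19,090 kr
  → 40,550 kr
  Less childcare facility credit 30,000 kr → 10,550 kr

Excess of alternative floor tax over mainline income levy: 50,015 kr − 10,550 kr = 39,465 kr.

39,465 kr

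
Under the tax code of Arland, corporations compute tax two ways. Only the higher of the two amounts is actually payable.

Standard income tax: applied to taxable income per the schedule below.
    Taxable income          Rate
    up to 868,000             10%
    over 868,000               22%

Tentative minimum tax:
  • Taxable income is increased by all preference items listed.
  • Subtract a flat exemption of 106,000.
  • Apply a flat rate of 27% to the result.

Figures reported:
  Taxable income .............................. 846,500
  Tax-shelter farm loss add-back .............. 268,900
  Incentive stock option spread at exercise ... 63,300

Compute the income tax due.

289,629

Tentative minimum tax:
  Adjusted income: 846,500 + 268,900 + 63,300 = 1,178,700
  Less exemption 106,000 → base 1,072,700
  1,072,700 × 27% = 289,629

Standard income tax:
  846,500 × 10% = 84,650

289,629 > 84,650, so the tentative minimum tax is the binding amount.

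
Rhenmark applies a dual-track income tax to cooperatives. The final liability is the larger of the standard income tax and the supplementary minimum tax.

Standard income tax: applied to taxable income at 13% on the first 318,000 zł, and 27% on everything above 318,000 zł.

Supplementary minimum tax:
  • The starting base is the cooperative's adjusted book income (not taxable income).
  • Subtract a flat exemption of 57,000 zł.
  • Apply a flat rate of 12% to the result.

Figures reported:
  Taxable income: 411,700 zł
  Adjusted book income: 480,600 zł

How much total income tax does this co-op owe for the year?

Standard income tax:
  318,000 zł × 13% = 41,340 zł
  93,700 zł × 27% = 25,299 zł
  → 66,639 zł

Supplementary minimum tax:
  Base (adjusted book income): 480,600 zł
  Less exemption 57,000 zł → base 423,600 zł
  423,600 zł × 12% = 50,832 zł

66,639 zł > 50,832 zł, so the standard income tax governs.

66,639 zł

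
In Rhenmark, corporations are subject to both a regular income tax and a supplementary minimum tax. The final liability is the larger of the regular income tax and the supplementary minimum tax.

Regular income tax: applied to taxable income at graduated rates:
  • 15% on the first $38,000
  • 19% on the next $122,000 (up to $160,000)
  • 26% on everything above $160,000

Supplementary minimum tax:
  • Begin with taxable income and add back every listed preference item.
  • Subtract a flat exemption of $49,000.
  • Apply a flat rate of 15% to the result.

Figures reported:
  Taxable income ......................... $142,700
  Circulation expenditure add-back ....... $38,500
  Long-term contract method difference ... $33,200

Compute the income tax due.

Supplementary minimum tax:
  Adjusted income: $142,700 + $38,500 + $33,200 = $214,400
  Less exemption $49,000 → base $165,400
  $165,400 × 15% = $24,810

Regular income tax:
  $38,000 × 15% = $5,700
  $104,700 × 19% = $19,893
  → $25,593

$25,593 > $24,810, so the regular income tax governs.

$25,593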